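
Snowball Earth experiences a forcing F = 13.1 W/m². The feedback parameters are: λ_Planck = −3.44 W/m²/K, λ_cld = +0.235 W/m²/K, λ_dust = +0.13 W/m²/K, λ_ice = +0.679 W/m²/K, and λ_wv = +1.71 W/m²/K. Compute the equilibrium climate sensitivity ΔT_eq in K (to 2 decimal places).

19.10 K

Net feedback parameter λ = (−3.44) + (+0.235) + (+0.13) + (+0.679) + (+1.71) = -0.686 W/m²/K.
ΔT = −F/λ = −13.1/(-0.686) = 19.10 K.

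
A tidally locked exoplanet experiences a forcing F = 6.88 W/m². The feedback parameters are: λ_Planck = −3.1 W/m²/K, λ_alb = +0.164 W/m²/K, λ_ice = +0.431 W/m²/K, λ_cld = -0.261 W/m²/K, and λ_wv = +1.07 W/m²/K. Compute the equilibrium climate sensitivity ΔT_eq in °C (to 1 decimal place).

4.1 °C

Net feedback parameter λ = (−3.1) + (+0.164) + (+0.431) + (-0.261) + (+1.07) = -1.696 W/m²/K.
ΔT = −F/λ = −6.88/(-1.696) = 4.1 °C.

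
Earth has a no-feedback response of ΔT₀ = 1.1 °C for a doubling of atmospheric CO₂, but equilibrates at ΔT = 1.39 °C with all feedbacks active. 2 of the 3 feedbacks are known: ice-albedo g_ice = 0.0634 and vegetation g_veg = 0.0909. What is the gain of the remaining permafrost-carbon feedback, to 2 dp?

Amplification A = ΔT/ΔT₀ = 1.39/1.1 = 1.264.
Total gain g = 1 − 1/A = 1 − 1/1.264 = 0.2089.
Known gains sum to 0.0634 + 0.0909 = 0.1543.
g_pf = 0.2089 − 0.1543 = 0.05.

0.05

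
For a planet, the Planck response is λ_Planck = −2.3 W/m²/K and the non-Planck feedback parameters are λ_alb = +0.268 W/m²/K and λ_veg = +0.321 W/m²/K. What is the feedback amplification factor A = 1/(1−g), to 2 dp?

Convert to gains: g_alb = 0.268/2.3 = 0.1165; g_veg = 0.321/2.3 = 0.1396.
Total gain g = 0.2561.
A = 1/(1 − 0.2561) = 1.34.

1.34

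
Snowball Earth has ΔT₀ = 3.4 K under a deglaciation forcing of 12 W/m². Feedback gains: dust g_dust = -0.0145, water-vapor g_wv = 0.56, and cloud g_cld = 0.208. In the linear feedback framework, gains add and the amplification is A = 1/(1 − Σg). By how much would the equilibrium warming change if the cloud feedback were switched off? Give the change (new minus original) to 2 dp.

Original: g = 0.7535, ΔT = 3.4/(1−0.7535) = 13.7931 K.
Without cloud: g' = 0.5455, ΔT' = 3.4/(1−0.5455) = 7.4807 K.
Change = 7.4807 − 13.7931 = -6.31 K.

-6.31 K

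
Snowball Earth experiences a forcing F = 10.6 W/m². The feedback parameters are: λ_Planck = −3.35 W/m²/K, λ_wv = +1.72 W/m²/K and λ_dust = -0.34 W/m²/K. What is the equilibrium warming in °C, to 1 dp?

5.4 °C

Net feedback parameter λ = (−3.35) + (+1.72) + (-0.34) = -1.97 W/m²/K.
ΔT = −F/λ = −10.6/(-1.97) = 5.4 °C.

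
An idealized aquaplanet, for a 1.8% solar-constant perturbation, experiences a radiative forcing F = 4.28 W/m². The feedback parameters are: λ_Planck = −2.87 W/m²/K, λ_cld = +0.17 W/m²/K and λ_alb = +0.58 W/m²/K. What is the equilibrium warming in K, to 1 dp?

2.0 K

Net feedback parameter λ = (−2.87) + (+0.17) + (+0.58) = -2.12 W/m²/K.
ΔT = −F/λ = −4.28/(-2.12) = 2.0 K.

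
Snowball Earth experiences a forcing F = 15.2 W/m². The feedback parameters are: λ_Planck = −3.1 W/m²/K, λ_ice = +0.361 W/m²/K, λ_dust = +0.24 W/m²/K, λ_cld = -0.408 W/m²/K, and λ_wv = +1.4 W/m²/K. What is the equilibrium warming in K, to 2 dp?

Net feedback parameter λ = (−3.1) + (+0.361) + (+0.24) + (-0.408) + (+1.4) = -1.507 W/m²/K.
ΔT = −F/λ = −15.2/(-1.507) = 10.09 K.

10.09 K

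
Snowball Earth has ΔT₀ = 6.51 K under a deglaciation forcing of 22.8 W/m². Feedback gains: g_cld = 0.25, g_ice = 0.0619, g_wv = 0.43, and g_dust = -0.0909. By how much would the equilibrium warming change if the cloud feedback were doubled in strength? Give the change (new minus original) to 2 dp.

Original: g = 0.651, ΔT = 6.51/(1−0.651) = 18.6533 K.
With doubled cloud: g' = 0.901, ΔT' = 6.51/(1−0.901) = 65.7576 K.
Change = 65.7576 − 18.6533 = 47.10 K.

47.10 K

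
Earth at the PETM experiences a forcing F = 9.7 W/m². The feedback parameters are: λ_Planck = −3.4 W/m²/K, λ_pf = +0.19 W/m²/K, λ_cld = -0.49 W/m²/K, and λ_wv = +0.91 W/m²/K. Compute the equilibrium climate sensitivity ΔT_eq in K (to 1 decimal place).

Net feedback parameter λ = (−3.4) + (+0.19) + (-0.49) + (+0.91) = -2.79 W/m²/K.
ΔT = −F/λ = −9.7/(-2.79) = 3.5 K.

3.5 K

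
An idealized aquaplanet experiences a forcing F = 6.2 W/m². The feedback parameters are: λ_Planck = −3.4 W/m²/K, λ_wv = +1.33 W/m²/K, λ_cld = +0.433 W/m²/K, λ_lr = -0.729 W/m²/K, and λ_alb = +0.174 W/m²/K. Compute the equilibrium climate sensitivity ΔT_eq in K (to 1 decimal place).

Net feedback parameter λ = (−3.4) + (+1.33) + (+0.433) + (-0.729) + (+0.174) = -2.192 W/m²/K.
ΔT = −F/λ = −6.2/(-2.192) = 2.8 K.

2.8 K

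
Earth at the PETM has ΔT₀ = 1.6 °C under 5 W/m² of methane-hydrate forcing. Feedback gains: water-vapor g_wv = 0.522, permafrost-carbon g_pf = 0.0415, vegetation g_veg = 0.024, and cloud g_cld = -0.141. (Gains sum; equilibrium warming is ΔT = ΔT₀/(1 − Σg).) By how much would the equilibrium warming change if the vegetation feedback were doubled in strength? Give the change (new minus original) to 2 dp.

0.13 °C

Original: g = 0.4465, ΔT = 1.6/(1−0.4465) = 2.8907 °C.
With doubled vegetation: g' = 0.4705, ΔT' = 1.6/(1−0.4705) = 3.0217 °C.
Change = 3.0217 − 2.8907 = 0.13 °C.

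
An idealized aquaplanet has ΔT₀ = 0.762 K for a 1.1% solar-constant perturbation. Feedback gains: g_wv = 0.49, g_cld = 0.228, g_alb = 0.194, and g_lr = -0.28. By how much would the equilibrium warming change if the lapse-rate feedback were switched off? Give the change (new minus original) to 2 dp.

6.59 K

Original: g = 0.632, ΔT = 0.762/(1−0.632) = 2.0707 K.
Without lapse-rate: g' = 0.912, ΔT' = 0.762/(1−0.912) = 8.6591 K.
Change = 8.6591 − 2.0707 = 6.59 K.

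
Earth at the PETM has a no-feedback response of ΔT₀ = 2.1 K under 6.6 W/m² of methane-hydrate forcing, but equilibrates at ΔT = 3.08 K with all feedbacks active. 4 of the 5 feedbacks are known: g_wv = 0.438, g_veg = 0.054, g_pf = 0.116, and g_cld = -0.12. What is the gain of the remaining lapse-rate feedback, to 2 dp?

-0.17

Amplification A = ΔT/ΔT₀ = 3.08/2.1 = 1.467.
Total gain g = 1 − 1/A = 1 − 1/1.467 = 0.3183.
Known gains sum to 0.438 + 0.054 + 0.116 − 0.12 = 0.488.
g_lr = 0.3183 − 0.488 = -0.17.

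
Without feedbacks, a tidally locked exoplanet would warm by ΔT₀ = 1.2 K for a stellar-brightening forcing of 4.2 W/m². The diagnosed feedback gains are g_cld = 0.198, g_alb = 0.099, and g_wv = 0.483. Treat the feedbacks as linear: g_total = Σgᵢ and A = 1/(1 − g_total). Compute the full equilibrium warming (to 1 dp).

Total gain g = 0.198 + 0.099 + 0.483 = 0.78.
Amplification A = 1/(1 − 0.78) = 4.545.
ΔT = 1.2 × 4.545 = 5.5 K.

5.5 K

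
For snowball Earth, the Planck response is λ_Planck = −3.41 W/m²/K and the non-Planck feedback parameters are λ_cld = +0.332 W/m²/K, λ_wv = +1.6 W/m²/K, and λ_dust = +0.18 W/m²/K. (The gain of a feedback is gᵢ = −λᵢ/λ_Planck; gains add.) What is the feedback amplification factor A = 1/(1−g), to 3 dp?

2.627

Convert to gains: g_cld = 0.332/3.41 = 0.09736; g_wv = 1.6/3.41 = 0.4692; g_dust = 0.18/3.41 = 0.05279.
Total gain g = 0.61935.
A = 1/(1 − 0.61935) = 2.627.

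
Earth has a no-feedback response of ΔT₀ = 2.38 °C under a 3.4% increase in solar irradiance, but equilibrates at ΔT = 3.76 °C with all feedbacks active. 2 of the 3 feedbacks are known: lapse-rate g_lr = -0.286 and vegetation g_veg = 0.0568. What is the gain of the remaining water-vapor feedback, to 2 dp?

0.60

Amplification A = ΔT/ΔT₀ = 3.76/2.38 = 1.58.
Total gain g = 1 − 1/A = 1 − 1/1.58 = 0.3671.
Known gains sum to -0.286 + 0.0568 = -0.2292.
g_wv = 0.3671 + 0.2292 = 0.60.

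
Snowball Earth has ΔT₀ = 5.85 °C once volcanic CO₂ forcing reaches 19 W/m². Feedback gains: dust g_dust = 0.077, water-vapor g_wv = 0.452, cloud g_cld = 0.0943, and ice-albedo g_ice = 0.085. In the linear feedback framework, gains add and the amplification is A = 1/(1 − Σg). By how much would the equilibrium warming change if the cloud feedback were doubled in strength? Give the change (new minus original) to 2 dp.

Original: g = 0.7083, ΔT = 5.85/(1−0.7083) = 20.0549 °C.
With doubled cloud: g' = 0.8026, ΔT' = 5.85/(1−0.8026) = 29.6353 °C.
Change = 29.6353 − 20.0549 = 9.58 °C.

9.58 °C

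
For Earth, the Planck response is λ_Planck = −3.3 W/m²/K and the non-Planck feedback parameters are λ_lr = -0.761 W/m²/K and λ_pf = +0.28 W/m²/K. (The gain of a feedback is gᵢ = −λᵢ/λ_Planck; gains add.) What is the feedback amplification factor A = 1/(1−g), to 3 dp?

0.873

Convert to gains: g_lr = -0.761/3.3 = -0.2306; g_pf = 0.28/3.3 = 0.08485.
Total gain g = -0.14575.
A = 1/(1 + 0.14575) = 0.873.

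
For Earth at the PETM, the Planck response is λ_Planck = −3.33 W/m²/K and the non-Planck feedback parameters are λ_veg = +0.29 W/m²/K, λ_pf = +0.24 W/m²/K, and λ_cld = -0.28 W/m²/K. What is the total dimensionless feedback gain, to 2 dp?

Convert to gains: g_veg = 0.29/3.33 = 0.08709; g_pf = 0.24/3.33 = 0.07207; g_cld = -0.28/3.33 = -0.08408.
Total gain g = 0.07508.

0.08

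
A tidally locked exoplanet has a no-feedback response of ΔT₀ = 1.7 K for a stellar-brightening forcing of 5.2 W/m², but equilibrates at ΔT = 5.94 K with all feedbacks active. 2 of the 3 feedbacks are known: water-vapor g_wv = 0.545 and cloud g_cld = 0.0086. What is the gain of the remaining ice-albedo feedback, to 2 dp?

0.16

Amplification A = ΔT/ΔT₀ = 5.94/1.7 = 3.494.
Total gain g = 1 − 1/A = 1 − 1/3.494 = 0.7138.
Known gains sum to 0.545 + 0.0086 = 0.5536.
g_ice = 0.7138 − 0.5536 = 0.16.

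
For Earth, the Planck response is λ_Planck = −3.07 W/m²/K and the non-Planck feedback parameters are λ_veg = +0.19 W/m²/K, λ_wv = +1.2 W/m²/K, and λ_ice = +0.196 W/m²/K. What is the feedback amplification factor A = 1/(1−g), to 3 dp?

Convert to gains: g_veg = 0.19/3.07 = 0.06189; g_wv = 1.2/3.07 = 0.3909; g_ice = 0.196/3.07 = 0.06384.
Total gain g = 0.51663.
A = 1/(1 − 0.51663) = 2.069.

2.069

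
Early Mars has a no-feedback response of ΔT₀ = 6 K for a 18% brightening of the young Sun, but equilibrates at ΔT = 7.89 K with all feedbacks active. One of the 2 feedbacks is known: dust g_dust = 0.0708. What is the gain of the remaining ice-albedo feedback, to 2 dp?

Amplification A = ΔT/ΔT₀ = 7.89/6 = 1.315.
Total gain g = 1 − 1/A = 1 − 1/1.315 = 0.2395.
The known gain is 0.0708.
g_ice = 0.2395 − 0.0708 = 0.17.

0.17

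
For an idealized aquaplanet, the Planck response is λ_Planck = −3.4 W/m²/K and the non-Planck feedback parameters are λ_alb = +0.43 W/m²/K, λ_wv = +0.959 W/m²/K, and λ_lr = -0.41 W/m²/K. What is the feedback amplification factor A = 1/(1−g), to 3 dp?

1.404

Convert to gains: g_alb = 0.43/3.4 = 0.1265; g_wv = 0.959/3.4 = 0.2821; g_lr = -0.41/3.4 = -0.1206.
Total gain g = 0.288.
A = 1/(1 − 0.288) = 1.404.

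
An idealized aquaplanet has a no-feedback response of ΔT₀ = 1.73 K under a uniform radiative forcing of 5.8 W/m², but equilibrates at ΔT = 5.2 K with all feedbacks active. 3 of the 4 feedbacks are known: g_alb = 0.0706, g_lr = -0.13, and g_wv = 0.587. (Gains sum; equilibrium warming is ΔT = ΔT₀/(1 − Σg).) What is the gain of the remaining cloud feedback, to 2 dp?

0.14

Amplification A = ΔT/ΔT₀ = 5.2/1.73 = 3.006.
Total gain g = 1 − 1/A = 1 − 1/3.006 = 0.6673.
Known gains sum to 0.0706 − 0.13 + 0.587 = 0.5276.
g_cld = 0.6673 − 0.5276 = 0.14.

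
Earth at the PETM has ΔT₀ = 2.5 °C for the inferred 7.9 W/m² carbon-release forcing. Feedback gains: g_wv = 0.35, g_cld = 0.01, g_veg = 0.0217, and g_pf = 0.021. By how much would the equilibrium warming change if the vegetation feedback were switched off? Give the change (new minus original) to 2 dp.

Original: g = 0.4027, ΔT = 2.5/(1−0.4027) = 4.1855 °C.
Without vegetation: g' = 0.381, ΔT' = 2.5/(1−0.381) = 4.0388 °C.
Change = 4.0388 − 4.1855 = -0.15 °C.

-0.15 °C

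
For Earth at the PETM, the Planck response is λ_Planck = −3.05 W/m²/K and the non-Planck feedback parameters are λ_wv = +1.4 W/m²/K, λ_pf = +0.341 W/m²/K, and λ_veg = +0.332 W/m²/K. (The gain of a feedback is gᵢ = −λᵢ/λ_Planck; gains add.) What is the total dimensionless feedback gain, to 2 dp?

Convert to gains: g_wv = 1.4/3.05 = 0.459; g_pf = 0.341/3.05 = 0.1118; g_veg = 0.332/3.05 = 0.1089.
Total gain g = 0.6797.

0.68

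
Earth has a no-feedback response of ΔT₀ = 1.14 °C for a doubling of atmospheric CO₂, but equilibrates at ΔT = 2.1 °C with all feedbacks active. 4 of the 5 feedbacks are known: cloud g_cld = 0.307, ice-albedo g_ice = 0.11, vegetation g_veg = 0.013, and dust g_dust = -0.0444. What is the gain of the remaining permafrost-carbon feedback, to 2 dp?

0.07

Amplification A = ΔT/ΔT₀ = 2.1/1.14 = 1.842.
Total gain g = 1 − 1/A = 1 − 1/1.842 = 0.4571.
Known gains sum to 0.307 + 0.11 + 0.013 − 0.0444 = 0.3856.
g_pf = 0.4571 − 0.3856 = 0.07.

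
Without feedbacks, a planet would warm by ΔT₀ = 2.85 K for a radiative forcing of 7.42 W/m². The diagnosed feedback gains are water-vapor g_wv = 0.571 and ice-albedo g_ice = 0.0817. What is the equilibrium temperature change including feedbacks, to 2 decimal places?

8.21 K

Total gain g = 0.571 + 0.0817 = 0.6527.
Amplification A = 1/(1 − 0.6527) = 2.879.
ΔT = 2.85 × 2.879 = 8.21 K.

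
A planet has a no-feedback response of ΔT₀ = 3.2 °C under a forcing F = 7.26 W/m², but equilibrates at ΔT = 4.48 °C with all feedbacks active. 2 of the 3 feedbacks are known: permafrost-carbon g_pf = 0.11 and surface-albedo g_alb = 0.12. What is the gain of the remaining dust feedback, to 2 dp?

0.06

Amplification A = ΔT/ΔT₀ = 4.48/3.2 = 1.4.
Total gain g = 1 − 1/A = 1 − 1/1.4 = 0.2857.
Known gains sum to 0.11 + 0.12 = 0.23.
g_dust = 0.2857 − 0.23 = 0.06.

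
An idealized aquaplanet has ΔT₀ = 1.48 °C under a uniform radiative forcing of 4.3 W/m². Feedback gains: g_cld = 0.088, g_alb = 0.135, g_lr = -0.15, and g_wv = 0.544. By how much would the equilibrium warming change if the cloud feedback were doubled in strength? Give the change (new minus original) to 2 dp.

Original: g = 0.617, ΔT = 1.48/(1−0.617) = 3.8642 °C.
With doubled cloud: g' = 0.705, ΔT' = 1.48/(1−0.705) = 5.0169 °C.
Change = 5.0169 − 3.8642 = 1.15 °C.

1.15 °C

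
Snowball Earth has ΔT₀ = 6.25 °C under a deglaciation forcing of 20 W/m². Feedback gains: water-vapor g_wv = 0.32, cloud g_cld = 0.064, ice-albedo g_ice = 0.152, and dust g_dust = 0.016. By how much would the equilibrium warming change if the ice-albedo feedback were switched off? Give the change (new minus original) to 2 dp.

Original: g = 0.552, ΔT = 6.25/(1−0.552) = 13.9509 °C.
Without ice-albedo: g' = 0.4, ΔT' = 6.25/(1−0.4) = 10.4167 °C.
Change = 10.4167 − 13.9509 = -3.53 °C.

-3.53 °C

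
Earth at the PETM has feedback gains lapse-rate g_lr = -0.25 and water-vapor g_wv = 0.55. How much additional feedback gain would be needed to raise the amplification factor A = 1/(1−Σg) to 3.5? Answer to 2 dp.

0.41

Current total gain = 0.3.
Target gain for A = 3.5: g* = 1 − 1/3.5 = 0.7143.
Additional gain needed = 0.7143 − 0.3 = 0.41.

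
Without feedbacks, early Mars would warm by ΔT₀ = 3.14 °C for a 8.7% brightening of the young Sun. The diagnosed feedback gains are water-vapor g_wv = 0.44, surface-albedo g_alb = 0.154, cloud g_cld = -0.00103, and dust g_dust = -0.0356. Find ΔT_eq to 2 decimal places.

7.09 °C

Total gain g = 0.44 + 0.154 − 0.00103 − 0.0356 = 0.55737.
Amplification A = 1/(1 − 0.55737) = 2.259.
ΔT = 3.14 × 2.259 = 7.09 °C.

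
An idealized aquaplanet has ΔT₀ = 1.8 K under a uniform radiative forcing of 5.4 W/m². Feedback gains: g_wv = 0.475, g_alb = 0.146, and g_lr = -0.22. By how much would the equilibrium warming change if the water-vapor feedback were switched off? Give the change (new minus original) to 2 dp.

-1.33 K

Original: g = 0.401, ΔT = 1.8/(1−0.401) = 3.0050 K.
Without water-vapor: g' = -0.074, ΔT' = 1.8/(1+0.074) = 1.6760 K.
Change = 1.6760 − 3.0050 = -1.33 K.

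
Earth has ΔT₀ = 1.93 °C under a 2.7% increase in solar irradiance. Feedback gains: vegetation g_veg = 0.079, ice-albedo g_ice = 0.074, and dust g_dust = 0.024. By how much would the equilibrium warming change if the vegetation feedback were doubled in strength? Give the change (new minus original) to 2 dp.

Original: g = 0.177, ΔT = 1.93/(1−0.177) = 2.3451 °C.
With doubled vegetation: g' = 0.256, ΔT' = 1.93/(1−0.256) = 2.5941 °C.
Change = 2.5941 − 2.3451 = 0.25 °C.

0.25 °C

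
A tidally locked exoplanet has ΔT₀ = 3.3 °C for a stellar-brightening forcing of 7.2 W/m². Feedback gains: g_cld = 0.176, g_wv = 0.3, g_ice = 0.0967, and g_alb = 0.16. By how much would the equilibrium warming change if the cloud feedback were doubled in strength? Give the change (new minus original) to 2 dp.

23.80 °C

Original: g = 0.7327, ΔT = 3.3/(1−0.7327) = 12.3457 °C.
With doubled cloud: g' = 0.9087, ΔT' = 3.3/(1−0.9087) = 36.1446 °C.
Change = 36.1446 − 12.3457 = 23.80 °C.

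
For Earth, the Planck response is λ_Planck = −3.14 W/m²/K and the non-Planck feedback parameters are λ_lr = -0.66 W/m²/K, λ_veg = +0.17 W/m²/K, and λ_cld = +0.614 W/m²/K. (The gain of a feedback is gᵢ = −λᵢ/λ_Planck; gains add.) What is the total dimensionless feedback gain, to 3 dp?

Convert to gains: g_lr = -0.66/3.14 = -0.2102; g_veg = 0.17/3.14 = 0.05414; g_cld = 0.614/3.14 = 0.1955.
Total gain g = 0.03944.

0.039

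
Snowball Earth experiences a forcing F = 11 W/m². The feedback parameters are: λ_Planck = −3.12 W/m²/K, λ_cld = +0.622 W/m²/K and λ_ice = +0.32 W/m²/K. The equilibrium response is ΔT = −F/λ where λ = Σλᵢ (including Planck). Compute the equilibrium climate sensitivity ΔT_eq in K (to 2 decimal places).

Net feedback parameter λ = (−3.12) + (+0.622) + (+0.32) = -2.178 W/m²/K.
ΔT = −F/λ = −11/(-2.178) = 5.05 K.

5.05 K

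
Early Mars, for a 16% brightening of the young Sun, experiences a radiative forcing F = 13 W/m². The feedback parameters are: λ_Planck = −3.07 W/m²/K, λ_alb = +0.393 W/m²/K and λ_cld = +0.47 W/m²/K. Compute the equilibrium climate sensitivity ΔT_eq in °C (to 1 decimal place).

Net feedback parameter λ = (−3.07) + (+0.393) + (+0.47) = -2.207 W/m²/K.
ΔT = −F/λ = −13/(-2.207) = 5.9 °C.

5.9 °C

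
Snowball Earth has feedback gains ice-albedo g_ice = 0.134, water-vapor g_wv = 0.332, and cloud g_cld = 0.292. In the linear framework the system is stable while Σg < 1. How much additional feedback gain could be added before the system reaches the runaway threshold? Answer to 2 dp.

Current total gain = 0.134 + 0.332 + 0.292 = 0.758.
Margin to runaway = 1 − 0.758 = 0.24.

0.24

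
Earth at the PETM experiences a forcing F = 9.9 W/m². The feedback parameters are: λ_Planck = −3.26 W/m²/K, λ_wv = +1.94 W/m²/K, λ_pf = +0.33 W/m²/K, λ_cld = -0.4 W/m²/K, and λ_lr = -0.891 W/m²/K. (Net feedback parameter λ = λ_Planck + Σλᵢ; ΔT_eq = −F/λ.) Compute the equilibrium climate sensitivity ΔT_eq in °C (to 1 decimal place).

4.3 °C

Net feedback parameter λ = (−3.26) + (+1.94) + (+0.33) + (-0.4) + (-0.891) = -2.281 W/m²/K.
ΔT = −F/λ = −9.9/(-2.281) = 4.3 °C.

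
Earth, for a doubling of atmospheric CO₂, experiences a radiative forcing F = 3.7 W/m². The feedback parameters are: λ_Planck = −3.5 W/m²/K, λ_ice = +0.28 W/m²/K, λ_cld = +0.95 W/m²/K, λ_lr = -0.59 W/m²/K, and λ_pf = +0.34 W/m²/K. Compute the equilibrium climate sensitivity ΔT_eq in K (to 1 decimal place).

1.5 K

Net feedback parameter λ = (−3.5) + (+0.28) + (+0.95) + (-0.59) + (+0.34) = -2.52 W/m²/K.
ΔT = −F/λ = −3.7/(-2.52) = 1.5 K.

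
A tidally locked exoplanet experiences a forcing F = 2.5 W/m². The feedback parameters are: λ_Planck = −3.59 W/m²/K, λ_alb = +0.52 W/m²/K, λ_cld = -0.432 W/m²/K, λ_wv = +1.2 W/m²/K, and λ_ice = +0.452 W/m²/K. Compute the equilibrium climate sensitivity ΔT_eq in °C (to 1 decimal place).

1.4 °C

Net feedback parameter λ = (−3.59) + (+0.52) + (-0.432) + (+1.2) + (+0.452) = -1.85 W/m²/K.
ΔT = −F/λ = −2.5/(-1.85) = 1.4 °C.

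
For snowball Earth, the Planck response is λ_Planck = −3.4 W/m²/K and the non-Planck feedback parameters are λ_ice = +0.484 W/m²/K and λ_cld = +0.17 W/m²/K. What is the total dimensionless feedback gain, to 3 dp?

Convert to gains: g_ice = 0.484/3.4 = 0.1424; g_cld = 0.17/3.4 = 0.05.
Total gain g = 0.1924.

0.192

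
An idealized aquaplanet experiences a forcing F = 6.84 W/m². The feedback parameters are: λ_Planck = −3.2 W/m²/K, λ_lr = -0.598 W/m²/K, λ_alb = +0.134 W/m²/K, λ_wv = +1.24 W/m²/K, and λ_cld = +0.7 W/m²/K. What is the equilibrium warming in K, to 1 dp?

Net feedback parameter λ = (−3.2) + (-0.598) + (+0.134) + (+1.24) + (+0.7) = -1.724 W/m²/K.
ΔT = −F/λ = −6.84/(-1.724) = 4.0 K.

4.0 K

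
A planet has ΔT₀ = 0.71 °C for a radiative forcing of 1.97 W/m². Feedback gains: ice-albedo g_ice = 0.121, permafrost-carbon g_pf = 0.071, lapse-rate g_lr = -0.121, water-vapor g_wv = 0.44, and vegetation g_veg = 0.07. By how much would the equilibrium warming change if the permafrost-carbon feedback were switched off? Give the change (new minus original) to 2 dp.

Original: g = 0.581, ΔT = 0.71/(1−0.581) = 1.6945 °C.
Without permafrost-carbon: g' = 0.51, ΔT' = 0.71/(1−0.51) = 1.4490 °C.
Change = 1.4490 − 1.6945 = -0.25 °C.

-0.25 °C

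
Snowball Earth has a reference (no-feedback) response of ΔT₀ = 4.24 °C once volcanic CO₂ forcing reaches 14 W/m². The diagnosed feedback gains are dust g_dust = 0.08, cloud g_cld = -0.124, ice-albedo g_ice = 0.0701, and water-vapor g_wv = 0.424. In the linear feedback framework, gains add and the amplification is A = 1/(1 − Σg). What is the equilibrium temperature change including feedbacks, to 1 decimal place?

Total gain g = 0.08 − 0.124 + 0.0701 + 0.424 = 0.4501.
Amplification A = 1/(1 − 0.4501) = 1.819.
ΔT = 4.24 × 1.819 = 7.7 °C.

7.7 °C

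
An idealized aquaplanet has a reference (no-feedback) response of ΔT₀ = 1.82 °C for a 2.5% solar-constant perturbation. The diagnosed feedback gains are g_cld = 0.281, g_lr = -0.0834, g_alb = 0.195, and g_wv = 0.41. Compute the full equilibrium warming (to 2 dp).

9.22 °C

Total gain g = 0.281 − 0.0834 + 0.195 + 0.41 = 0.8026.
Amplification A = 1/(1 − 0.8026) = 5.066.
ΔT = 1.82 × 5.066 = 9.22 °C.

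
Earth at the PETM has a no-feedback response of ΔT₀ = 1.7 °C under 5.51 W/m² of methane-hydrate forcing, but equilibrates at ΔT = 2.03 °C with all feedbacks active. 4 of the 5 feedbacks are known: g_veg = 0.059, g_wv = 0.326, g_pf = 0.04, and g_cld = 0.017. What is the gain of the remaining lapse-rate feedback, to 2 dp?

Amplification A = ΔT/ΔT₀ = 2.03/1.7 = 1.194.
Total gain g = 1 − 1/A = 1 − 1/1.194 = 0.1625.
Known gains sum to 0.059 + 0.326 + 0.04 + 0.017 = 0.442.
g_lr = 0.1625 − 0.442 = -0.28.

-0.28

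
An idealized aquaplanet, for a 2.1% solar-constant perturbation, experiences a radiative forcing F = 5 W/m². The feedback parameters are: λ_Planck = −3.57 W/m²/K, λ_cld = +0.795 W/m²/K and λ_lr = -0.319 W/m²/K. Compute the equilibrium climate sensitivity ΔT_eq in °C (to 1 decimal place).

1.6 °C

Net feedback parameter λ = (−3.57) + (+0.795) + (-0.319) = -3.094 W/m²/K.
ΔT = −F/λ = −5/(-3.094) = 1.6 °C.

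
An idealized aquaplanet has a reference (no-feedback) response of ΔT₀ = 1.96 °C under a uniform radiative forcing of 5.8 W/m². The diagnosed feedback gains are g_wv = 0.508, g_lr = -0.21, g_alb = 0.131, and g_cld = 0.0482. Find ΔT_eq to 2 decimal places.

Total gain g = 0.508 − 0.21 + 0.131 + 0.0482 = 0.4772.
Amplification A = 1/(1 − 0.4772) = 1.913.
ΔT = 1.96 × 1.913 = 3.75 °C.

3.75 °C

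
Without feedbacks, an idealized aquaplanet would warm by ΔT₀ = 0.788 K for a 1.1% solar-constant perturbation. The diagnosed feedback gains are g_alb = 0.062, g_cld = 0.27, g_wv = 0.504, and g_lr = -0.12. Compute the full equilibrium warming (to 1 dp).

Total gain g = 0.062 + 0.27 + 0.504 − 0.12 = 0.716.
Amplification A = 1/(1 − 0.716) = 3.521.
ΔT = 0.788 × 3.521 = 2.8 K.

2.8 K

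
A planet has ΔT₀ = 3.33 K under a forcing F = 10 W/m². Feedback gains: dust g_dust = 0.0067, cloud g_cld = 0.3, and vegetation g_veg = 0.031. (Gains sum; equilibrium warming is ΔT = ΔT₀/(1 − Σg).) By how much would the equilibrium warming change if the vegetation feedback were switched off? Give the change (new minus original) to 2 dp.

Original: g = 0.3377, ΔT = 3.33/(1−0.3377) = 5.0279 K.
Without vegetation: g' = 0.3067, ΔT' = 3.33/(1−0.3067) = 4.8031 K.
Change = 4.8031 − 5.0279 = -0.22 K.

-0.22 K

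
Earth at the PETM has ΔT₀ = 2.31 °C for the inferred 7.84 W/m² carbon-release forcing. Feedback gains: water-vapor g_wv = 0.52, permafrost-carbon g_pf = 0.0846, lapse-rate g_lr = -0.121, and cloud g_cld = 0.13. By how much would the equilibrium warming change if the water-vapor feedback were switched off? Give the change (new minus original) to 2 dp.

Original: g = 0.6136, ΔT = 2.31/(1−0.6136) = 5.9783 °C.
Without water-vapor: g' = 0.0936, ΔT' = 2.31/(1−0.0936) = 2.5485 °C.
Change = 2.5485 − 5.9783 = -3.43 °C.

-3.43 °C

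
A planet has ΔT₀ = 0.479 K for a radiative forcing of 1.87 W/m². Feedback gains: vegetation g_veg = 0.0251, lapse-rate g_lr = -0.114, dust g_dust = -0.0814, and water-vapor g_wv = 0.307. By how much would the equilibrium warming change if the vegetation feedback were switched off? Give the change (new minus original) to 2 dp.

-0.02 K

Original: g = 0.1367, ΔT = 0.479/(1−0.1367) = 0.5548 K.
Without vegetation: g' = 0.1116, ΔT' = 0.479/(1−0.1116) = 0.5392 K.
Change = 0.5392 − 0.5548 = -0.02 K.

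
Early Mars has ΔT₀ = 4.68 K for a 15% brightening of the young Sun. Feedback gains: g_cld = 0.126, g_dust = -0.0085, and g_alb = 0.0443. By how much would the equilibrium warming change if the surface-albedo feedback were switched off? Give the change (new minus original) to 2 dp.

Original: g = 0.1618, ΔT = 4.68/(1−0.1618) = 5.5834 K.
Without surface-albedo: g' = 0.1175, ΔT' = 4.68/(1−0.1175) = 5.3031 K.
Change = 5.3031 − 5.5834 = -0.28 K.

-0.28 K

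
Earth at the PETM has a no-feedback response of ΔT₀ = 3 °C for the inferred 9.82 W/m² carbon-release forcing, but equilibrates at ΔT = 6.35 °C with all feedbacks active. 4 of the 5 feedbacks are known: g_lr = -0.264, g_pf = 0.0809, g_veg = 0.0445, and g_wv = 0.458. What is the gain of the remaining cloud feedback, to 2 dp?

Amplification A = ΔT/ΔT₀ = 6.35/3 = 2.117.
Total gain g = 1 − 1/A = 1 − 1/2.117 = 0.5276.
Known gains sum to -0.264 + 0.0809 + 0.0445 + 0.458 = 0.3194.
g_cld = 0.5276 − 0.3194 = 0.21.

0.21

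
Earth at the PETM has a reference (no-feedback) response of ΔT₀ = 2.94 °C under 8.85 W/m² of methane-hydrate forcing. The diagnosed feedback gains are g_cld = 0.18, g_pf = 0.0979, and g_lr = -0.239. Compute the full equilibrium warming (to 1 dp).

Total gain g = 0.18 + 0.0979 − 0.239 = 0.0389.
Amplification A = 1/(1 − 0.0389) = 1.04.
ΔT = 2.94 × 1.04 = 3.1 °C.

3.1 °C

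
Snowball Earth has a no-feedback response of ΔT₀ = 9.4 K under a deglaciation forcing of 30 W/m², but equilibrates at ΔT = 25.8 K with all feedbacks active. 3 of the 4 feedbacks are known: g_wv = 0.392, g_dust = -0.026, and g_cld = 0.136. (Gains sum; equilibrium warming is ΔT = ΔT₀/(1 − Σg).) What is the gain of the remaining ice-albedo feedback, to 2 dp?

0.13

Amplification A = ΔT/ΔT₀ = 25.8/9.4 = 2.745.
Total gain g = 1 − 1/A = 1 − 1/2.745 = 0.6357.
Known gains sum to 0.392 − 0.026 + 0.136 = 0.502.
g_ice = 0.6357 − 0.502 = 0.13.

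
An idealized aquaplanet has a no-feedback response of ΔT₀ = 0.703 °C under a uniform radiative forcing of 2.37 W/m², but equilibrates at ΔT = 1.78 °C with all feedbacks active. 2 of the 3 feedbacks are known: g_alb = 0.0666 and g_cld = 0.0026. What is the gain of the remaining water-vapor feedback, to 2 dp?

Amplification A = ΔT/ΔT₀ = 1.78/0.703 = 2.532.
Total gain g = 1 − 1/A = 1 − 1/2.532 = 0.6051.
Known gains sum to 0.0666 + 0.0026 = 0.0692.
g_wv = 0.6051 − 0.0692 = 0.54.

0.54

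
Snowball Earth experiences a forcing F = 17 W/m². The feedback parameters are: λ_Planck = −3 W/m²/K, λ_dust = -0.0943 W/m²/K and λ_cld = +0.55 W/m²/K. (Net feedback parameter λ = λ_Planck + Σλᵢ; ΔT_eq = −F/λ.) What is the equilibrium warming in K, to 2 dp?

Net feedback parameter λ = (−3) + (-0.0943) + (+0.55) = -2.5443 W/m²/K.
ΔT = −F/λ = −17/(-2.5443) = 6.68 K.

6.68 K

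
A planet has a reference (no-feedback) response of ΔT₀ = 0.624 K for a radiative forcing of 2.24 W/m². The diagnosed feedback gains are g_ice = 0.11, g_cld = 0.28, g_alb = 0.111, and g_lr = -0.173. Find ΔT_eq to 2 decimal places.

0.93 K

Total gain g = 0.11 + 0.28 + 0.111 − 0.173 = 0.328.
Amplification A = 1/(1 − 0.328) = 1.488.
ΔT = 0.624 × 1.488 = 0.93 K.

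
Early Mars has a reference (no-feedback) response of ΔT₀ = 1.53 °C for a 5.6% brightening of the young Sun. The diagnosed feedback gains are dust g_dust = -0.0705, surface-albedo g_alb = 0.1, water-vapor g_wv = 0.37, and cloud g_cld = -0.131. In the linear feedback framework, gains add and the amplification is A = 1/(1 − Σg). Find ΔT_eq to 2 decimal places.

Total gain g = -0.0705 + 0.1 + 0.37 − 0.131 = 0.2685.
Amplification A = 1/(1 − 0.2685) = 1.367.
ΔT = 1.53 × 1.367 = 2.09 °C.

2.09 °C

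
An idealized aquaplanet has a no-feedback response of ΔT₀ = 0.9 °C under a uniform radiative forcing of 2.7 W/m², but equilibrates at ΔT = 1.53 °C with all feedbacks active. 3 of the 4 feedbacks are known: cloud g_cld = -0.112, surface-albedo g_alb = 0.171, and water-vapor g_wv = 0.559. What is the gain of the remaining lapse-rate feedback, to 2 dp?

Amplification A = ΔT/ΔT₀ = 1.53/0.9 = 1.7.
Total gain g = 1 − 1/A = 1 − 1/1.7 = 0.4118.
Known gains sum to -0.112 + 0.171 + 0.559 = 0.618.
g_lr = 0.4118 − 0.618 = -0.21.

-0.21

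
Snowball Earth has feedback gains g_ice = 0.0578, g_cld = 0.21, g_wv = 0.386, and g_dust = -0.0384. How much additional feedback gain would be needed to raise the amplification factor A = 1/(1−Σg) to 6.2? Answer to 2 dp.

Current total gain = 0.6154.
Target gain for A = 6.2: g* = 1 − 1/6.2 = 0.8387.
Additional gain needed = 0.8387 − 0.6154 = 0.22.

0.22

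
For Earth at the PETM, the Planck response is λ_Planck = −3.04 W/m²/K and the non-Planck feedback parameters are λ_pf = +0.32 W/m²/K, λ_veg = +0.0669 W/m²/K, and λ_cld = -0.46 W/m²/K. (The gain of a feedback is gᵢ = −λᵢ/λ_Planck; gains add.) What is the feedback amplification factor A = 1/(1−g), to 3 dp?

0.977

Convert to gains: g_pf = 0.32/3.04 = 0.1053; g_veg = 0.0669/3.04 = 0.02201; g_cld = -0.46/3.04 = -0.1513.
Total gain g = -0.02399.
A = 1/(1 + 0.02399) = 0.977.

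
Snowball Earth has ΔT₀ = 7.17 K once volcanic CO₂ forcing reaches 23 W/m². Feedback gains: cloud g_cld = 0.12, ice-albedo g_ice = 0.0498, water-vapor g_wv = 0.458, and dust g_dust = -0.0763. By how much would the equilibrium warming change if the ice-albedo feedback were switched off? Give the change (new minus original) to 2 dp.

Original: g = 0.5515, ΔT = 7.17/(1−0.5515) = 15.9866 K.
Without ice-albedo: g' = 0.5017, ΔT' = 7.17/(1−0.5017) = 14.3889 K.
Change = 14.3889 − 15.9866 = -1.60 K.

-1.60 K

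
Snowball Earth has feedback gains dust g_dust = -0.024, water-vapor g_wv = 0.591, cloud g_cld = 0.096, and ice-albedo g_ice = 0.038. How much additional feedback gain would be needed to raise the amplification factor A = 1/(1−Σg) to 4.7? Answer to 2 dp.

Current total gain = 0.701.
Target gain for A = 4.7: g* = 1 − 1/4.7 = 0.7872.
Additional gain needed = 0.7872 − 0.701 = 0.09.

0.09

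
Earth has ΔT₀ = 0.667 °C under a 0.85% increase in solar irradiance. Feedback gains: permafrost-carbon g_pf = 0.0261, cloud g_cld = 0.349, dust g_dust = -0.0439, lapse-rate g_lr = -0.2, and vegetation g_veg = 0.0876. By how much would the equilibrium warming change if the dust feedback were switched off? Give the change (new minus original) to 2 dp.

0.05 °C

Original: g = 0.2188, ΔT = 0.667/(1−0.2188) = 0.8538 °C.
Without dust: g' = 0.2627, ΔT' = 0.667/(1−0.2627) = 0.9047 °C.
Change = 0.9047 − 0.8538 = 0.05 °C.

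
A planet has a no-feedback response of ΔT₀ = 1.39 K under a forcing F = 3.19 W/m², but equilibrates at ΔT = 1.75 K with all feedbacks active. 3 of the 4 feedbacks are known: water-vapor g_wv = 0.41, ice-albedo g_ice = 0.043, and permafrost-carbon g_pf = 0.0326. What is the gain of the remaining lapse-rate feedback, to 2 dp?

Amplification A = ΔT/ΔT₀ = 1.75/1.39 = 1.259.
Total gain g = 1 − 1/A = 1 − 1/1.259 = 0.2057.
Known gains sum to 0.41 + 0.043 + 0.0326 = 0.4856.
g_lr = 0.2057 − 0.4856 = -0.28.

-0.28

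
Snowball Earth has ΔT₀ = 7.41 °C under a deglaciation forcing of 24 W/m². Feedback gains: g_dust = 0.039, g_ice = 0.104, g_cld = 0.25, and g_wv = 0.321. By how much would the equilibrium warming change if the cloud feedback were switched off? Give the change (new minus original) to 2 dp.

-12.08 °C

Original: g = 0.714, ΔT = 7.41/(1−0.714) = 25.9091 °C.
Without cloud: g' = 0.464, ΔT' = 7.41/(1−0.464) = 13.8246 °C.
Change = 13.8246 − 25.9091 = -12.08 °C.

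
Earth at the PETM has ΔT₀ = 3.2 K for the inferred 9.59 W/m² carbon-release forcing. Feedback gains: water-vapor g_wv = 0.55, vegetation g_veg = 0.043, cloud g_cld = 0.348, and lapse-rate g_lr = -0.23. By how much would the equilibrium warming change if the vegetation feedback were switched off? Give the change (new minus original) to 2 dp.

Original: g = 0.711, ΔT = 3.2/(1−0.711) = 11.0727 K.
Without vegetation: g' = 0.668, ΔT' = 3.2/(1−0.668) = 9.6386 K.
Change = 9.6386 − 11.0727 = -1.43 K.

-1.43 K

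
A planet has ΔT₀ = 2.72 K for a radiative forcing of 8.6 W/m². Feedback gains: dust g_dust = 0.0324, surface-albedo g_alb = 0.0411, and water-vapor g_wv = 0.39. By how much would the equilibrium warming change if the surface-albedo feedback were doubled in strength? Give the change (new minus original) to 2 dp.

Original: g = 0.4635, ΔT = 2.72/(1−0.4635) = 5.0699 K.
With doubled surface-albedo: g' = 0.5046, ΔT' = 2.72/(1−0.5046) = 5.4905 K.
Change = 5.4905 − 5.0699 = 0.42 K.

0.42 K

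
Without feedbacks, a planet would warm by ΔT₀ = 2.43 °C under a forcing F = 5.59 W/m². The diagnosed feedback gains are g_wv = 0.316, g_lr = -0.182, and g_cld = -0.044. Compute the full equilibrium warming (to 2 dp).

Total gain g = 0.316 − 0.182 − 0.044 = 0.09.
Amplification A = 1/(1 − 0.09) = 1.099.
ΔT = 2.43 × 1.099 = 2.67 °C.

2.67 °C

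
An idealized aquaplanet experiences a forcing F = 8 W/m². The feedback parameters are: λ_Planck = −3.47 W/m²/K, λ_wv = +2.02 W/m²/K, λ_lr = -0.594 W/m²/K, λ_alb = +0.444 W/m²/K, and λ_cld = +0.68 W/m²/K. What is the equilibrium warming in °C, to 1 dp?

Net feedback parameter λ = (−3.47) + (+2.02) + (-0.594) + (+0.444) + (+0.68) = -0.92 W/m²/K.
ΔT = −F/λ = −8/(-0.92) = 8.7 °C.

8.7 °C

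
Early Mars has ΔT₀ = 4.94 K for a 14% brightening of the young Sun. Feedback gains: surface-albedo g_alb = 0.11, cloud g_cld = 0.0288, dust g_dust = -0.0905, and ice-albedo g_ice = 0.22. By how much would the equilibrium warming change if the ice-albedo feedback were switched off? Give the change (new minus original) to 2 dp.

-1.56 K

Original: g = 0.2683, ΔT = 4.94/(1−0.2683) = 6.7514 K.
Without ice-albedo: g' = 0.0483, ΔT' = 4.94/(1−0.0483) = 5.1907 K.
Change = 5.1907 − 6.7514 = -1.56 K.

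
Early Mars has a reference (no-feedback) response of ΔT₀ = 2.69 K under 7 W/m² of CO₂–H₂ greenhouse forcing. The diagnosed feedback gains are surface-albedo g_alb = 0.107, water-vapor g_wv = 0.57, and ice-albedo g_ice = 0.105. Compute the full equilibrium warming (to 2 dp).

Total gain g = 0.107 + 0.57 + 0.105 = 0.782.
Amplification A = 1/(1 − 0.782) = 4.587.
ΔT = 2.69 × 4.587 = 12.34 K.

12.34 K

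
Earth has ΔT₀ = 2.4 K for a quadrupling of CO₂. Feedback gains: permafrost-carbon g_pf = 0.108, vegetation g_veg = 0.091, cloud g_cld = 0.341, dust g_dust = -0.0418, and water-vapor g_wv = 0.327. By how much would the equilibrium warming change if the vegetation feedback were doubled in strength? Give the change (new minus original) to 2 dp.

14.91 K

Original: g = 0.8252, ΔT = 2.4/(1−0.8252) = 13.7300 K.
With doubled vegetation: g' = 0.9162, ΔT' = 2.4/(1−0.9162) = 28.6396 K.
Change = 28.6396 − 13.7300 = 14.91 K.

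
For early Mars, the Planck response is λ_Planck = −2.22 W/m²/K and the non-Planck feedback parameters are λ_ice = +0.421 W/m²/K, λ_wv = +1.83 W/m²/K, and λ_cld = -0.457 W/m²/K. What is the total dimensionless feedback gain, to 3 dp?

Convert to gains: g_ice = 0.421/2.22 = 0.1896; g_wv = 1.83/2.22 = 0.8243; g_cld = -0.457/2.22 = -0.2059.
Total gain g = 0.808.

0.808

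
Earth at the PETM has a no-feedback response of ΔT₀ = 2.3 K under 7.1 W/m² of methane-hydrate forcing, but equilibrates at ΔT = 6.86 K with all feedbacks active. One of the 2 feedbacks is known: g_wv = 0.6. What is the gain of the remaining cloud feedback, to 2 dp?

0.06

Amplification A = ΔT/ΔT₀ = 6.86/2.3 = 2.983.
Total gain g = 1 − 1/A = 1 − 1/2.983 = 0.6648.
The known gain is 0.6.
g_cld = 0.6648 − 0.6 = 0.06.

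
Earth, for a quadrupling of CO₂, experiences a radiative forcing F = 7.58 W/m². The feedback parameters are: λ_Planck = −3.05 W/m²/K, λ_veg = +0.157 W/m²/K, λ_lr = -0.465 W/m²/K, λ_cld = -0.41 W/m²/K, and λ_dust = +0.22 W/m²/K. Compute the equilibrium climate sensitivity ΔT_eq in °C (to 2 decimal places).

Net feedback parameter λ = (−3.05) + (+0.157) + (-0.465) + (-0.41) + (+0.22) = -3.548 W/m²/K.
ΔT = −F/λ = −7.58/(-3.548) = 2.14 °C.

2.14 °C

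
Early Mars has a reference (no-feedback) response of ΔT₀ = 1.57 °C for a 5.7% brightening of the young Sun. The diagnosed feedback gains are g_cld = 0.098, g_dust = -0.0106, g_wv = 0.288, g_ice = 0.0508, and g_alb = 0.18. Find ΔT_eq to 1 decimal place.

Total gain g = 0.098 − 0.0106 + 0.288 + 0.0508 + 0.18 = 0.6062.
Amplification A = 1/(1 − 0.6062) = 2.539.
ΔT = 1.57 × 2.539 = 4.0 °C.

4.0 °C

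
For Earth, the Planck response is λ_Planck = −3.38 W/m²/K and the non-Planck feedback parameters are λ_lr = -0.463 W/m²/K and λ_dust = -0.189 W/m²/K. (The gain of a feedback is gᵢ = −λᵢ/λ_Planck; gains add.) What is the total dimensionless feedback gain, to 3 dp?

-0.193

Convert to gains: g_lr = -0.463/3.38 = -0.137; g_dust = -0.189/3.38 = -0.05592.
Total gain g = -0.19292.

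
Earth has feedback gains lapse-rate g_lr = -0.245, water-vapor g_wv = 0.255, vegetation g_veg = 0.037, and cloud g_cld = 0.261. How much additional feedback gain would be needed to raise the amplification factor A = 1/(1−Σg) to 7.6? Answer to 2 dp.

Current total gain = 0.308.
Target gain for A = 7.6: g* = 1 − 1/7.6 = 0.8684.
Additional gain needed = 0.8684 − 0.308 = 0.56.

0.56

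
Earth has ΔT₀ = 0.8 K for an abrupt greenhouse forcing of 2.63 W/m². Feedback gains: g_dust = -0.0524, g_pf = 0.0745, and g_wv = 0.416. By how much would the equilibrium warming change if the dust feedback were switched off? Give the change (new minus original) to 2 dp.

0.15 K

Original: g = 0.4381, ΔT = 0.8/(1−0.4381) = 1.4237 K.
Without dust: g' = 0.4905, ΔT' = 0.8/(1−0.4905) = 1.5702 K.
Change = 1.5702 − 1.4237 = 0.15 K.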